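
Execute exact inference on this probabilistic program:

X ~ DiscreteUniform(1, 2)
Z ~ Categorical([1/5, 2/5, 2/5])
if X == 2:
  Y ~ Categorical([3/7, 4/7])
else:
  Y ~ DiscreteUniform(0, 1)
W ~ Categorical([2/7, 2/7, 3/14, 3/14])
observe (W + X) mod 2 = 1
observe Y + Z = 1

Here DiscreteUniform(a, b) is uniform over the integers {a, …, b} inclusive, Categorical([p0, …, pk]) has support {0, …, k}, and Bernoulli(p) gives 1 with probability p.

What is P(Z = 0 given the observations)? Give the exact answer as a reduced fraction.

Enumerate traces; 8 have nonzero weight after conditioning:
  (X=1, Z=0, Y=1, W=0) weight 1/70
  (X=1, Z=0, Y=1, W=2) weight 3/280
  (X=1, Z=1, Y=0, W=0) weight 1/35
  (X=1, Z=1, Y=0, W=2) weight 3/140
  (X=2, Z=0, Y=1, W=1) weight 4/245
  (X=2, Z=0, Y=1, W=3) weight 3/245
  (X=2, Z=1, Y=0, W=1) weight 6/245
  (X=2, Z=1, Y=0, W=3) weight 9/490
Group by Z:
  weight(Z=0) = 3/56
  weight(Z=1) = 13/140
Total weight = 3/56 + 13/140 = 41/280
P(Z=0 | obs) = 3/56 / 41/280 = 15/41
P(Z=1 | obs) = 13/140 / 41/280 = 26/41

P(Z = 0 | obs) = 15/41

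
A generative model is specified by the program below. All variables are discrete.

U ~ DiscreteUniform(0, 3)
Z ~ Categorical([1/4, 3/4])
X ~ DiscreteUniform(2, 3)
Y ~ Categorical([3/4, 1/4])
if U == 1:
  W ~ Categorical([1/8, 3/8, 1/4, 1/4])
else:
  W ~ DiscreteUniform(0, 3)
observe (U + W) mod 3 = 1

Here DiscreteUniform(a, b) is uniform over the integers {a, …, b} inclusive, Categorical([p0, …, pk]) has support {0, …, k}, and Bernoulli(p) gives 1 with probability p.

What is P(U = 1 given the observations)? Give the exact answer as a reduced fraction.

Enumerate traces; 40 have nonzero weight after conditioning:
  (U=0, Z=0, X=2, Y=0, W=1) weight 3/512
  (U=0, Z=0, X=2, Y=1, W=1) weight 1/512
  (U=0, Z=0, X=3, Y=0, W=1) weight 3/512
  (U=0, Z=0, X=3, Y=1, W=1) weight 1/512
  (U=0, Z=1, X=2, Y=0, W=1) weight 9/512
  (U=0, Z=1, X=2, Y=1, W=1) weight 3/512
  (U=0, Z=1, X=3, Y=0, W=1) weight 9/512
  (U=0, Z=1, X=3, Y=1, W=1) weight 3/512
  (U=1, Z=0, X=2, Y=0, W=0) weight 3/1024
  (U=2, Z=0, X=2, Y=0, W=2) weight 3/512
  … 30 more
Group by U:
  weight(U=0) = 1/16
  weight(U=1) = 3/32
  weight(U=2) = 1/16
  weight(U=3) = 1/16
Total weight = 1/16 + 3/32 + 1/16 + 1/16 = 9/32
P(U=0 | obs) = 1/16 / 9/32 = 2/9
P(U=1 | obs) = 3/32 / 9/32 = 1/3
P(U=2 | obs) = 1/16 / 9/32 = 2/9
P(U=3 | obs) = 1/16 / 9/32 = 2/9

P(U = 1 | obs) = 1/3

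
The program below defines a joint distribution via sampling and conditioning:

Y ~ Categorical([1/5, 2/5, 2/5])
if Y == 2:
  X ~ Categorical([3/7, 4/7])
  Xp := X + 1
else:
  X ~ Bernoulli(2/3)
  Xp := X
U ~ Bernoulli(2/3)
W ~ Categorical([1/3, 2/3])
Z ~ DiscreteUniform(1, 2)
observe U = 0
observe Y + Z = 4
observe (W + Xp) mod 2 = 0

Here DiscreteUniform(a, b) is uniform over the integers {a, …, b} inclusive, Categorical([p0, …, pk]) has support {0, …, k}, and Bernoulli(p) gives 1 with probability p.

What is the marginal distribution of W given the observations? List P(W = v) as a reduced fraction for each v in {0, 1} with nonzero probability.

P(W=0) = 2/5, P(W=1) = 3/5

Enumerate traces; 2 have nonzero weight after conditioning:
  (Y=2, X=0, U=0, W=1, Z=2) weight 2/105
  (Y=2, X=1, U=0, W=0, Z=2) weight 4/315
Group by W:
  weight(W=0) = 4/315
  weight(W=1) = 2/105
Total weight = 4/315 + 2/105 = 2/63
P(W=0 | obs) = 4/315 / 2/63 = 2/5
P(W=1 | obs) = 2/105 / 2/63 = 3/5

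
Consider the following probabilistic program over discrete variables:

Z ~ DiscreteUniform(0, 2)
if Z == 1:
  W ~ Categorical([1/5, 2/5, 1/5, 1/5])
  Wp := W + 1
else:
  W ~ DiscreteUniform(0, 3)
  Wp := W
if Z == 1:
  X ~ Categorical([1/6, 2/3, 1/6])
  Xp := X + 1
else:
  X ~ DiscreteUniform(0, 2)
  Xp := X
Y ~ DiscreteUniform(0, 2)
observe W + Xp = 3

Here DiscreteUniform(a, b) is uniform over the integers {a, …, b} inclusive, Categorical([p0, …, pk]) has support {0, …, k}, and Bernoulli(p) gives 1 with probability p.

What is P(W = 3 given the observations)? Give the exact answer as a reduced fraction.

Enumerate traces; 27 have nonzero weight after conditioning:
  (Z=0, W=1, X=2, Y=0) weight 1/108
  (Z=0, W=1, X=2, Y=1) weight 1/108
  (Z=0, W=1, X=2, Y=2) weight 1/108
  (Z=0, W=2, X=1, Y=0) weight 1/108
  (Z=0, W=2, X=1, Y=1) weight 1/108
  (Z=0, W=2, X=1, Y=2) weight 1/108
  (Z=0, W=3, X=0, Y=0) weight 1/108
  (Z=0, W=3, X=0, Y=1) weight 1/108
  (Z=1, W=0, X=2, Y=0) weight 1/270
  … 18 more
Group by W:
  weight(W=0) = 1/90
  weight(W=1) = 13/90
  weight(W=2) = 1/15
  weight(W=3) = 1/18
Total weight = 1/90 + 13/90 + 1/15 + 1/18 = 5/18
P(W=0 | obs) = 1/90 / 5/18 = 1/25
P(W=1 | obs) = 13/90 / 5/18 = 13/25
P(W=2 | obs) = 1/15 / 5/18 = 6/25
P(W=3 | obs) = 1/18 / 5/18 = 1/5

P(W = 3 | obs) = 1/5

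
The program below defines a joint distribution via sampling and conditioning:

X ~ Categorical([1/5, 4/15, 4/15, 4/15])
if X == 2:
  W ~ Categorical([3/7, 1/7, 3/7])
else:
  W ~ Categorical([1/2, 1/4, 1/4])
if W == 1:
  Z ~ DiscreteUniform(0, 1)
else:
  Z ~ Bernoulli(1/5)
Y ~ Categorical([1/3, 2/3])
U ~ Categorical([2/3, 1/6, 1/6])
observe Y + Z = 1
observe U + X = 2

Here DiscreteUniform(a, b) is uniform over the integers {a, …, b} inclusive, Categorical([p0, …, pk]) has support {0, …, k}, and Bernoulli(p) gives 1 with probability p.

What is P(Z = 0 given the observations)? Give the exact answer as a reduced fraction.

Enumerate traces; 18 have nonzero weight after conditioning:
  (X=0, W=0, Z=0, Y=1, U=2) weight 2/225
  (X=0, W=0, Z=1, Y=0, U=2) weight 1/900
  (X=0, W=1, Z=0, Y=1, U=2) weight 1/360
  (X=0, W=1, Z=1, Y=0, U=2) weight 1/720
  (X=0, W=2, Z=0, Y=1, U=2) weight 1/225
  (X=0, W=2, Z=1, Y=0, U=2) weight 1/1800
  (X=1, W=0, Z=0, Y=1, U=1) weight 8/675
  (X=1, W=0, Z=1, Y=0, U=1) weight 1/675
  … 10 more
Group by Z:
  weight(Z=0) = 4813/37800
  weight(Z=1) = 1627/75600
Total weight = 4813/37800 + 1627/75600 = 3751/25200
P(Z=0 | obs) = 4813/37800 / 3751/25200 = 9626/11253
P(Z=1 | obs) = 1627/75600 / 3751/25200 = 1627/11253

P(Z = 0 | obs) = 9626/11253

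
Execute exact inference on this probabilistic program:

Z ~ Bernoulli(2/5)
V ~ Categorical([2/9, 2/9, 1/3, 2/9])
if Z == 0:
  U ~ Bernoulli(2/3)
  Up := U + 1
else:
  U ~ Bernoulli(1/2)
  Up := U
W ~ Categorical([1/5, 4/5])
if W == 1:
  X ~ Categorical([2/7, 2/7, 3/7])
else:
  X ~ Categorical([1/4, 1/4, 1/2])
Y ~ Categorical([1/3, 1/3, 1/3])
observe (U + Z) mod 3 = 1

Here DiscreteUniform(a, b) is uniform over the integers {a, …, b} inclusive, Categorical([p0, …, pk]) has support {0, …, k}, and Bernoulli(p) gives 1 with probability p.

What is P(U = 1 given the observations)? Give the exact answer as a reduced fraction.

P(U = 1 | obs) = 2/3

Enumerate traces; 144 have nonzero weight after conditioning:
  (Z=0, V=0, U=1, W=0, X=0, Y=0) weight 1/675
  (Z=0, V=0, U=1, W=0, X=0, Y=1) weight 1/675
  (Z=0, V=0, U=1, W=0, X=0, Y=2) weight 1/675
  (Z=0, V=0, U=1, W=0, X=1, Y=0) weight 1/675
  (Z=0, V=0, U=1, W=0, X=1, Y=1) weight 1/675
  (Z=0, V=0, U=1, W=0, X=1, Y=2) weight 1/675
  (Z=0, V=0, U=1, W=0, X=2, Y=0) weight 2/675
  (Z=0, V=0, U=1, W=0, X=2, Y=1) weight 2/675
  (Z=1, V=0, U=0, W=0, X=0, Y=0) weight 1/1350
  … 135 more
Group by U:
  weight(U=0) = 1/5
  weight(U=1) = 2/5
Total weight = 1/5 + 2/5 = 3/5
P(U=0 | obs) = 1/5 / 3/5 = 1/3
P(U=1 | obs) = 2/5 / 3/5 = 2/3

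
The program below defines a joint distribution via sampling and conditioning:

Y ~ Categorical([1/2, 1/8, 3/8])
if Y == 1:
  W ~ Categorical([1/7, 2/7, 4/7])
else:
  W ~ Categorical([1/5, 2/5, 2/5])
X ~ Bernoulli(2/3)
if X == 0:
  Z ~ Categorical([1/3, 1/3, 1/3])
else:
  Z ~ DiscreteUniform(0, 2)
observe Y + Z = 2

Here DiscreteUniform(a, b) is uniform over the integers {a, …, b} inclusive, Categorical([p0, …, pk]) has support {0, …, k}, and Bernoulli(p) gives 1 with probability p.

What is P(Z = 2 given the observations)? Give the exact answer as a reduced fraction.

Enumerate traces; 18 have nonzero weight after conditioning:
  (Y=0, W=0, X=0, Z=2) weight 1/90
  (Y=0, W=0, X=1, Z=2) weight 1/45
  (Y=0, W=1, X=0, Z=2) weight 1/45
  (Y=0, W=1, X=1, Z=2) weight 2/45
  (Y=0, W=2, X=0, Z=2) weight 1/45
  (Y=0, W=2, X=1, Z=2) weight 2/45
  (Y=1, W=0, X=0, Z=1) weight 1/504
  (Y=1, W=0, X=1, Z=1) weight 1/252
  (Y=2, W=0, X=0, Z=0) weight 1/120
  … 9 more
Group by Z:
  weight(Z=0) = 1/8
  weight(Z=1) = 1/24
  weight(Z=2) = 1/6
Total weight = 1/8 + 1/24 + 1/6 = 1/3
P(Z=0 | obs) = 1/8 / 1/3 = 3/8
P(Z=1 | obs) = 1/24 / 1/3 = 1/8
P(Z=2 | obs) = 1/6 / 1/3 = 1/2

P(Z = 2 | obs) = 1/2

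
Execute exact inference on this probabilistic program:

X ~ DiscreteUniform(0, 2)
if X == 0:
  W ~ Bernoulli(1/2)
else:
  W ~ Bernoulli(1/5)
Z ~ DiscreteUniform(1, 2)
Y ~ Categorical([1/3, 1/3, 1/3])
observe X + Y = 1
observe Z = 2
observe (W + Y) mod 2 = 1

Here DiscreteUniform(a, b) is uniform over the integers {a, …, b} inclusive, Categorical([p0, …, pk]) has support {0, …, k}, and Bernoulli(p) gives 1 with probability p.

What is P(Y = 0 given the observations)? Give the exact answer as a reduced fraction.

P(Y = 0 | obs) = 2/7

Enumerate traces; 2 have nonzero weight after conditioning:
  (X=0, W=0, Z=2, Y=1) weight 1/36
  (X=1, W=1, Z=2, Y=0) weight 1/90
Group by Y:
  weight(Y=0) = 1/90
  weight(Y=1) = 1/36
Total weight = 1/90 + 1/36 = 7/180
P(Y=0 | obs) = 1/90 / 7/180 = 2/7
P(Y=1 | obs) = 1/36 / 7/180 = 5/7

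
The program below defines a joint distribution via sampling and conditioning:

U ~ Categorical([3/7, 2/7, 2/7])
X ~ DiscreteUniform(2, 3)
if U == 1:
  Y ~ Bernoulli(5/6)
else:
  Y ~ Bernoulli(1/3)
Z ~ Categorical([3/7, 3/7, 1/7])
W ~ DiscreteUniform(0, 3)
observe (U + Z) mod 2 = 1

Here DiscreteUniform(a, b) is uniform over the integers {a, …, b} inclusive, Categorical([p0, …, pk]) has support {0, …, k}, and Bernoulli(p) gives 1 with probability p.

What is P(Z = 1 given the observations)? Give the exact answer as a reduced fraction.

Enumerate traces; 64 have nonzero weight after conditioning:
  (U=0, X=2, Y=0, Z=1, W=0) weight 3/196
  (U=0, X=2, Y=0, Z=1, W=1) weight 3/196
  (U=0, X=2, Y=0, Z=1, W=2) weight 3/196
  (U=0, X=2, Y=0, Z=1, W=3) weight 3/196
  (U=0, X=2, Y=1, Z=1, W=0) weight 3/392
  (U=0, X=2, Y=1, Z=1, W=1) weight 3/392
  (U=0, X=2, Y=1, Z=1, W=2) weight 3/392
  (U=0, X=2, Y=1, Z=1, W=3) weight 3/392
  (U=1, X=2, Y=0, Z=0, W=0) weight 1/392
  (U=1, X=2, Y=0, Z=2, W=0) weight 1/1176
  … 54 more
Group by Z:
  weight(Z=0) = 6/49
  weight(Z=1) = 15/49
  weight(Z=2) = 2/49
Total weight = 6/49 + 15/49 + 2/49 = 23/49
P(Z=0 | obs) = 6/49 / 23/49 = 6/23
P(Z=1 | obs) = 15/49 / 23/49 = 15/23
P(Z=2 | obs) = 2/49 / 23/49 = 2/23

P(Z = 1 | obs) = 15/23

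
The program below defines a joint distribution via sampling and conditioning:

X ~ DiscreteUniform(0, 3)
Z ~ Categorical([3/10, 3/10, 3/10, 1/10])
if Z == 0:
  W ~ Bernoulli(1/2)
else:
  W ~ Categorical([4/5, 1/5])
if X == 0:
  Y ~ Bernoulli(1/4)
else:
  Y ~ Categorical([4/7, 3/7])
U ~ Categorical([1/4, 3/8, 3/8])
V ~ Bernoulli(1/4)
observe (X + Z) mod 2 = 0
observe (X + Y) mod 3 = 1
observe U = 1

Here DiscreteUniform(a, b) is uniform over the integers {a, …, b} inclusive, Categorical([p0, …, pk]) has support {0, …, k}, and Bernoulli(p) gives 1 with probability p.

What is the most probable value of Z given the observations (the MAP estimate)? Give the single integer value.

Enumerate traces; 24 have nonzero weight after conditioning:
  (X=0, Z=0, W=0, Y=1, U=1, V=0) weight 27/10240
  (X=0, Z=0, W=0, Y=1, U=1, V=1) weight 9/10240
  (X=0, Z=0, W=1, Y=1, U=1, V=0) weight 27/10240
  (X=0, Z=0, W=1, Y=1, U=1, V=1) weight 9/10240
  (X=0, Z=2, W=0, Y=1, U=1, V=0) weight 27/6400
  (X=0, Z=2, W=0, Y=1, U=1, V=1) weight 9/6400
  (X=0, Z=2, W=1, Y=1, U=1, V=0) weight 27/25600
  (X=0, Z=2, W=1, Y=1, U=1, V=1) weight 9/25600
  (X=1, Z=1, W=0, Y=0, U=1, V=0) weight 27/2800
  (X=1, Z=3, W=0, Y=0, U=1, V=0) weight 9/2800
  … 14 more
Group by Z:
  weight(Z=0) = 9/1280
  weight(Z=1) = 9/320
  weight(Z=2) = 9/1280
  weight(Z=3) = 3/320
Total weight = 9/1280 + 9/320 + 9/1280 + 3/320 = 33/640
P(Z=0 | obs) = 9/1280 / 33/640 = 3/22
P(Z=1 | obs) = 9/320 / 33/640 = 6/11
P(Z=2 | obs) = 9/1280 / 33/640 = 3/22
P(Z=3 | obs) = 3/320 / 33/640 = 2/11
argmax = 1

argmax_v P(Z = v | obs) = 1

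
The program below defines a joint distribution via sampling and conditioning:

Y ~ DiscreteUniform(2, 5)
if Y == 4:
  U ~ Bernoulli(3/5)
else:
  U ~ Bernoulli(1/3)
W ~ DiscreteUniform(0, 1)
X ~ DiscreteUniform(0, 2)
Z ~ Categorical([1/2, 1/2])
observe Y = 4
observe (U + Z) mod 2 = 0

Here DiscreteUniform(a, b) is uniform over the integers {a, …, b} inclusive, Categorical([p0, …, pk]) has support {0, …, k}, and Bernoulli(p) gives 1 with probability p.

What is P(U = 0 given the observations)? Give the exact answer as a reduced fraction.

P(U = 0 | obs) = 2/5

Enumerate traces; 12 have nonzero weight after conditioning:
  (Y=4, U=0, W=0, X=0, Z=0) weight 1/120
  (Y=4, U=0, W=0, X=1, Z=0) weight 1/120
  (Y=4, U=0, W=0, X=2, Z=0) weight 1/120
  (Y=4, U=0, W=1, X=0, Z=0) weight 1/120
  (Y=4, U=0, W=1, X=1, Z=0) weight 1/120
  (Y=4, U=0, W=1, X=2, Z=0) weight 1/120
  (Y=4, U=1, W=0, X=0, Z=1) weight 1/80
  (Y=4, U=1, W=0, X=1, Z=1) weight 1/80
  … 4 more
Group by U:
  weight(U=0) = 1/20
  weight(U=1) = 3/40
Total weight = 1/20 + 3/40 = 1/8
P(U=0 | obs) = 1/20 / 1/8 = 2/5
P(U=1 | obs) = 3/40 / 1/8 = 3/5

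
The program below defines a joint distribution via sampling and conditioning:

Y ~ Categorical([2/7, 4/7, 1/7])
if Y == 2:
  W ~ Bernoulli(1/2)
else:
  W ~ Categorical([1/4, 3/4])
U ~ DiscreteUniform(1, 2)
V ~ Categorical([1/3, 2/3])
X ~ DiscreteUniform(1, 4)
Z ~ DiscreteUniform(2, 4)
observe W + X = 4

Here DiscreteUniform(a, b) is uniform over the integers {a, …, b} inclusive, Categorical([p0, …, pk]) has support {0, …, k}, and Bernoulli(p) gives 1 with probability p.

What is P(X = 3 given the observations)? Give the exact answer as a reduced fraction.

Enumerate traces; 72 have nonzero weight after conditioning:
  (Y=0, W=0, U=1, V=0, X=4, Z=2) weight 1/1008
  (Y=0, W=0, U=1, V=0, X=4, Z=3) weight 1/1008
  (Y=0, W=0, U=1, V=0, X=4, Z=4) weight 1/1008
  (Y=0, W=0, U=1, V=1, X=4, Z=2) weight 1/504
  (Y=0, W=0, U=1, V=1, X=4, Z=3) weight 1/504
  (Y=0, W=0, U=1, V=1, X=4, Z=4) weight 1/504
  (Y=0, W=0, U=2, V=0, X=4, Z=2) weight 1/1008
  (Y=0, W=0, U=2, V=0, X=4, Z=3) weight 1/1008
  (Y=0, W=1, U=1, V=0, X=3, Z=2) weight 1/336
  … 63 more
Group by X:
  weight(X=3) = 5/28
  weight(X=4) = 1/14
Total weight = 5/28 + 1/14 = 1/4
P(X=3 | obs) = 5/28 / 1/4 = 5/7
P(X=4 | obs) = 1/14 / 1/4 = 2/7

P(X = 3 | obs) = 5/7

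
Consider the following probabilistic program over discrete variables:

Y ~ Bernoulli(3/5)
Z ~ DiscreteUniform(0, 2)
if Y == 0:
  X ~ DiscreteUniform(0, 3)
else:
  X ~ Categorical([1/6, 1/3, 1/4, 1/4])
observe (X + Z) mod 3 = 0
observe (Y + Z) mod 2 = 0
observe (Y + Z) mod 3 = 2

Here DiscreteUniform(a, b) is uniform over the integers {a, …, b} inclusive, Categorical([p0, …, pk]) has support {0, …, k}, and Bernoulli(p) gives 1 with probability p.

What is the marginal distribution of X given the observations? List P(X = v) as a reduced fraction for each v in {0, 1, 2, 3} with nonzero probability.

P(X=1) = 2/5, P(X=2) = 3/5

Enumerate traces; 2 have nonzero weight after conditioning:
  (Y=0, Z=2, X=1) weight 1/30
  (Y=1, Z=1, X=2) weight 1/20
Group by X:
  weight(X=1) = 1/30
  weight(X=2) = 1/20
Total weight = 1/30 + 1/20 = 1/12
P(X=1 | obs) = 1/30 / 1/12 = 2/5
P(X=2 | obs) = 1/20 / 1/12 = 3/5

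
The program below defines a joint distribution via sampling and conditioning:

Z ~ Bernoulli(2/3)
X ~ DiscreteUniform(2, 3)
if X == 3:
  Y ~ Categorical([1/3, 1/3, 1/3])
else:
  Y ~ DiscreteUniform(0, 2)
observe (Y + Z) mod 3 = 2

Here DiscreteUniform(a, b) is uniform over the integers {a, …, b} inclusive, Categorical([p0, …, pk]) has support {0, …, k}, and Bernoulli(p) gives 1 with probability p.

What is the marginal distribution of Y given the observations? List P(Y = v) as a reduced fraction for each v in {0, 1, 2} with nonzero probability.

Enumerate traces; 4 have nonzero weight after conditioning:
  (Z=0, X=2, Y=2) weight 1/18
  (Z=0, X=3, Y=2) weight 1/18
  (Z=1, X=2, Y=1) weight 1/9
  (Z=1, X=3, Y=1) weight 1/9
Group by Y:
  weight(Y=1) = 2/9
  weight(Y=2) = 1/9
Total weight = 2/9 + 1/9 = 1/3
P(Y=1 | obs) = 2/9 / 1/3 = 2/3
P(Y=2 | obs) = 1/9 / 1/3 = 1/3

P(Y=1) = 2/3, P(Y=2) = 1/3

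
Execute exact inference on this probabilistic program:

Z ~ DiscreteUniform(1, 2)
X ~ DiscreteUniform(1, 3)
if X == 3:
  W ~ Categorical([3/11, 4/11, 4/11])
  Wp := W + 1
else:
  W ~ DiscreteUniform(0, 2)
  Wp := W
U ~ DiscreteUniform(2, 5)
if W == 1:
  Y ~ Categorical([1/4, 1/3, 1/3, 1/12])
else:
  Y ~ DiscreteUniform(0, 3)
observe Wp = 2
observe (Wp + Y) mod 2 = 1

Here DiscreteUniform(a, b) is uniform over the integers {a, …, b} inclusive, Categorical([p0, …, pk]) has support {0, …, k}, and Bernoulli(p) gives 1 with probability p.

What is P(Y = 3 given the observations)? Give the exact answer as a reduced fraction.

P(Y = 3 | obs) = 13/32

Enumerate traces; 48 have nonzero weight after conditioning:
  (Z=1, X=1, W=2, U=2, Y=1) weight 1/288
  (Z=1, X=1, W=2, U=2, Y=3) weight 1/288
  (Z=1, X=1, W=2, U=3, Y=1) weight 1/288
  (Z=1, X=1, W=2, U=3, Y=3) weight 1/288
  (Z=1, X=1, W=2, U=4, Y=1) weight 1/288
  (Z=1, X=1, W=2, U=4, Y=3) weight 1/288
  (Z=1, X=1, W=2, U=5, Y=1) weight 1/288
  (Z=1, X=1, W=2, U=5, Y=3) weight 1/288
  … 40 more
Group by Y:
  weight(Y=1) = 19/198
  weight(Y=3) = 13/198
Total weight = 19/198 + 13/198 = 16/99
P(Y=1 | obs) = 19/198 / 16/99 = 19/32
P(Y=3 | obs) = 13/198 / 16/99 = 13/32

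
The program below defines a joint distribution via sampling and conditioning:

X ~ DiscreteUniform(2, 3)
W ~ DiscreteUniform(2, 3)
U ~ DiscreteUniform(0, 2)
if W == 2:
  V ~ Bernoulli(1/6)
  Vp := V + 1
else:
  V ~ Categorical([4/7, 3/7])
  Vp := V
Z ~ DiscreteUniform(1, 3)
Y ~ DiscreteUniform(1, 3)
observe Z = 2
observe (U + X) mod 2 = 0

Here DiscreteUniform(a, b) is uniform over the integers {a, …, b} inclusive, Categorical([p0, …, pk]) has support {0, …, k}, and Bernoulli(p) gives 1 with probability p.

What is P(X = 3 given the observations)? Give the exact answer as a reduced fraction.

P(X = 3 | obs) = 1/3

Enumerate traces; 36 have nonzero weight after conditioning:
  (X=2, W=2, U=0, V=0, Z=2, Y=1) weight 5/648
  (X=2, W=2, U=0, V=0, Z=2, Y=2) weight 5/648
  (X=2, W=2, U=0, V=0, Z=2, Y=3) weight 5/648
  (X=2, W=2, U=0, V=1, Z=2, Y=1) weight 1/648
  (X=2, W=2, U=0, V=1, Z=2, Y=2) weight 1/648
  (X=2, W=2, U=0, V=1, Z=2, Y=3) weight 1/648
  (X=2, W=2, U=2, V=0, Z=2, Y=1) weight 5/648
  (X=2, W=2, U=2, V=0, Z=2, Y=2) weight 5/648
  (X=3, W=2, U=1, V=0, Z=2, Y=1) weight 5/648
  … 27 more
Group by X:
  weight(X=2) = 1/9
  weight(X=3) = 1/18
Total weight = 1/9 + 1/18 = 1/6
P(X=2 | obs) = 1/9 / 1/6 = 2/3
P(X=3 | obs) = 1/18 / 1/6 = 1/3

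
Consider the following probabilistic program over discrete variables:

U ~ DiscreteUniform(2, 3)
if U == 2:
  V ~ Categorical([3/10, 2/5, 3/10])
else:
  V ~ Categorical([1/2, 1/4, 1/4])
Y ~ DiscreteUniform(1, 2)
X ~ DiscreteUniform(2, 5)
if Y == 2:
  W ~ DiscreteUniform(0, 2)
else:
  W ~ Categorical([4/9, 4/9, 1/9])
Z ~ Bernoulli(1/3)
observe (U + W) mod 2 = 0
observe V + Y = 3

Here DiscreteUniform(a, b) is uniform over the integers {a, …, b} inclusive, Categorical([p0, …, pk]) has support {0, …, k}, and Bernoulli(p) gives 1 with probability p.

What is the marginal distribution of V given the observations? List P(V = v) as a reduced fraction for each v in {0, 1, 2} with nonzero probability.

Enumerate traces; 48 have nonzero weight after conditioning:
  (U=2, V=1, Y=2, X=2, W=0, Z=0) weight 1/180
  (U=2, V=1, Y=2, X=2, W=0, Z=1) weight 1/360
  (U=2, V=1, Y=2, X=2, W=2, Z=0) weight 1/180
  (U=2, V=1, Y=2, X=2, W=2, Z=1) weight 1/360
  (U=2, V=1, Y=2, X=3, W=0, Z=0) weight 1/180
  (U=2, V=1, Y=2, X=3, W=0, Z=1) weight 1/360
  (U=2, V=1, Y=2, X=3, W=2, Z=0) weight 1/180
  (U=2, V=1, Y=2, X=3, W=2, Z=1) weight 1/360
  (U=2, V=2, Y=1, X=2, W=0, Z=0) weight 1/180
  … 39 more
Group by V:
  weight(V=1) = 7/80
  weight(V=2) = 5/72
Total weight = 7/80 + 5/72 = 113/720
P(V=1 | obs) = 7/80 / 113/720 = 63/113
P(V=2 | obs) = 5/72 / 113/720 = 50/113

P(V=1) = 63/113, P(V=2) = 50/113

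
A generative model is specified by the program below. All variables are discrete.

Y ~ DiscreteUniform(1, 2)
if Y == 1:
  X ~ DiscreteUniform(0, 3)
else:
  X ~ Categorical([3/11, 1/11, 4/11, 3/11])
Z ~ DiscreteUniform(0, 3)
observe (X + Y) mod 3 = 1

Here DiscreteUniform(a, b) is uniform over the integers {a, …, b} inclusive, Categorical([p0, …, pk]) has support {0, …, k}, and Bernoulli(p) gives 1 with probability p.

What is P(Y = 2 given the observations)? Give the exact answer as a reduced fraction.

P(Y = 2 | obs) = 8/19

Enumerate traces; 12 have nonzero weight after conditioning:
  (Y=1, X=0, Z=0) weight 1/32
  (Y=1, X=0, Z=1) weight 1/32
  (Y=1, X=0, Z=2) weight 1/32
  (Y=1, X=0, Z=3) weight 1/32
  (Y=1, X=3, Z=0) weight 1/32
  (Y=1, X=3, Z=1) weight 1/32
  (Y=1, X=3, Z=2) weight 1/32
  (Y=1, X=3, Z=3) weight 1/32
  (Y=2, X=2, Z=0) weight 1/22
  … 3 more
Group by Y:
  weight(Y=1) = 1/4
  weight(Y=2) = 2/11
Total weight = 1/4 + 2/11 = 19/44
P(Y=1 | obs) = 1/4 / 19/44 = 11/19
P(Y=2 | obs) = 2/11 / 19/44 = 8/19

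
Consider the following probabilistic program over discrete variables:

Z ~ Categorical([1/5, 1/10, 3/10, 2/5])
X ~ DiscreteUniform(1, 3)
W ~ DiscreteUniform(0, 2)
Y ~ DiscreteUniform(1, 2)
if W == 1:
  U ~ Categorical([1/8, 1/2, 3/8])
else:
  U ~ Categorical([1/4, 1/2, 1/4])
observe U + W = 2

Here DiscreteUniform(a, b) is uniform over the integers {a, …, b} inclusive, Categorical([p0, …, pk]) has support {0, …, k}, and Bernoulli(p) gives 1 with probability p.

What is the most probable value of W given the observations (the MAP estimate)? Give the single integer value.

argmax_v P(W = v | obs) = 1

Enumerate traces; 72 have nonzero weight after conditioning:
  (Z=0, X=1, W=0, Y=1, U=2) weight 1/360
  (Z=0, X=1, W=0, Y=2, U=2) weight 1/360
  (Z=0, X=1, W=1, Y=1, U=1) weight 1/180
  (Z=0, X=1, W=1, Y=2, U=1) weight 1/180
  (Z=0, X=1, W=2, Y=1, U=0) weight 1/360
  (Z=0, X=1, W=2, Y=2, U=0) weight 1/360
  (Z=0, X=2, W=0, Y=1, U=2) weight 1/360
  (Z=0, X=2, W=0, Y=2, U=2) weight 1/360
  … 64 more
Group by W:
  weight(W=0) = 1/12
  weight(W=1) = 1/6
  weight(W=2) = 1/12
Total weight = 1/12 + 1/6 + 1/12 = 1/3
P(W=0 | obs) = 1/12 / 1/3 = 1/4
P(W=1 | obs) = 1/6 / 1/3 = 1/2
P(W=2 | obs) = 1/12 / 1/3 = 1/4
argmax = 1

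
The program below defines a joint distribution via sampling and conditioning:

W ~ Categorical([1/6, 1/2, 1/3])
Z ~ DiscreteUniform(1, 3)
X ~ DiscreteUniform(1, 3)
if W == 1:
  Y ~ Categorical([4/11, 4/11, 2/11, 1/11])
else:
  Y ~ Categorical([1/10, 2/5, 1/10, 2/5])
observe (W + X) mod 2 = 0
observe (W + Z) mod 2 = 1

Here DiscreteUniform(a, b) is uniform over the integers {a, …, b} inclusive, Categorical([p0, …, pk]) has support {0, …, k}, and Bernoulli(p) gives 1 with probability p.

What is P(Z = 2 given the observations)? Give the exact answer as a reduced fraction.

Enumerate traces; 24 have nonzero weight after conditioning:
  (W=0, Z=1, X=2, Y=0) weight 1/540
  (W=0, Z=1, X=2, Y=1) weight 1/135
  (W=0, Z=1, X=2, Y=2) weight 1/540
  (W=0, Z=1, X=2, Y=3) weight 1/135
  (W=0, Z=3, X=2, Y=0) weight 1/540
  (W=0, Z=3, X=2, Y=1) weight 1/135
  (W=0, Z=3, X=2, Y=2) weight 1/540
  (W=0, Z=3, X=2, Y=3) weight 1/135
  (W=1, Z=2, X=1, Y=0) weight 2/99
  … 15 more
Group by Z:
  weight(Z=1) = 1/18
  weight(Z=2) = 1/9
  weight(Z=3) = 1/18
Total weight = 1/18 + 1/9 + 1/18 = 2/9
P(Z=1 | obs) = 1/18 / 2/9 = 1/4
P(Z=2 | obs) = 1/9 / 2/9 = 1/2
P(Z=3 | obs) = 1/18 / 2/9 = 1/4

P(Z = 2 | obs) = 1/2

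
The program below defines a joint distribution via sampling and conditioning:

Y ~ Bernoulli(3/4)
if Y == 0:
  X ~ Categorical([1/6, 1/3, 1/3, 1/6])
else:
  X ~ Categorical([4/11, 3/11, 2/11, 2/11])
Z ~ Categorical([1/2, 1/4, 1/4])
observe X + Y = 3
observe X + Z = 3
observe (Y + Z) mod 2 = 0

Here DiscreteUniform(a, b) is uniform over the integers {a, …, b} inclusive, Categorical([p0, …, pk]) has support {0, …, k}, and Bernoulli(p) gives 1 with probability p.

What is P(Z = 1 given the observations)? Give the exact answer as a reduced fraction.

P(Z = 1 | obs) = 18/29

Enumerate traces; 2 have nonzero weight after conditioning:
  (Y=0, X=3, Z=0) weight 1/48
  (Y=1, X=2, Z=1) weight 3/88
Group by Z:
  weight(Z=0) = 1/48
  weight(Z=1) = 3/88
Total weight = 1/48 + 3/88 = 29/528
P(Z=0 | obs) = 1/48 / 29/528 = 11/29
P(Z=1 | obs) = 3/88 / 29/528 = 18/29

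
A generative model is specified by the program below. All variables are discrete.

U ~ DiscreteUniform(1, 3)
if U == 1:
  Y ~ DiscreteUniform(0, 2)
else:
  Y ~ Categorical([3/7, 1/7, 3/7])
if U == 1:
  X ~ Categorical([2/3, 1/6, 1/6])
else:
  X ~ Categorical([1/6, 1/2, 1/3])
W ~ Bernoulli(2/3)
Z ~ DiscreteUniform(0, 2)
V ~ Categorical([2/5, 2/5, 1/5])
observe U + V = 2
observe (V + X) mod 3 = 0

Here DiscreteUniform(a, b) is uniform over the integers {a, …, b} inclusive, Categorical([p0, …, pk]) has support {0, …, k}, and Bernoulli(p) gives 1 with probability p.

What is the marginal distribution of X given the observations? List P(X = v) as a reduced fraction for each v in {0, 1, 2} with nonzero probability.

Enumerate traces; 36 have nonzero weight after conditioning:
  (U=1, Y=0, X=2, W=0, Z=0, V=1) weight 1/1215
  (U=1, Y=0, X=2, W=0, Z=1, V=1) weight 1/1215
  (U=1, Y=0, X=2, W=0, Z=2, V=1) weight 1/1215
  (U=1, Y=0, X=2, W=1, Z=0, V=1) weight 2/1215
  (U=1, Y=0, X=2, W=1, Z=1, V=1) weight 2/1215
  (U=1, Y=0, X=2, W=1, Z=2, V=1) weight 2/1215
  (U=1, Y=1, X=2, W=0, Z=0, V=1) weight 1/1215
  (U=1, Y=1, X=2, W=0, Z=1, V=1) weight 1/1215
  (U=2, Y=0, X=0, W=0, Z=0, V=0) weight 1/945
  … 27 more
Group by X:
  weight(X=0) = 1/45
  weight(X=2) = 1/45
Total weight = 1/45 + 1/45 = 2/45
P(X=0 | obs) = 1/45 / 2/45 = 1/2
P(X=2 | obs) = 1/45 / 2/45 = 1/2

P(X=0) = 1/2, P(X=2) = 1/2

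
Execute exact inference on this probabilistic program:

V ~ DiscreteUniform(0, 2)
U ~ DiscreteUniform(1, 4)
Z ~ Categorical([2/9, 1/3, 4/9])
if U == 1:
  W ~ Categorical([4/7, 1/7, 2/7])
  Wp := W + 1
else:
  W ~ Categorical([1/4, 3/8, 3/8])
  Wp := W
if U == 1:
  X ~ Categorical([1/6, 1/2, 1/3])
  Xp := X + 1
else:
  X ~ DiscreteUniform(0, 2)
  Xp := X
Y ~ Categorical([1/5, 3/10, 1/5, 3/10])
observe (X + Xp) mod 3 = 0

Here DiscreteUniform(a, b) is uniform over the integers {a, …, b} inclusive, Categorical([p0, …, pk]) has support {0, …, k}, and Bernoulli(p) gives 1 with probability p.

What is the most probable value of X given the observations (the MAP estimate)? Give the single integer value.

argmax_v P(X = v | obs) = 0

Enumerate traces; 432 have nonzero weight after conditioning:
  (V=0, U=1, Z=0, W=0, X=1, Y=0) weight 1/945
  (V=0, U=1, Z=0, W=0, X=1, Y=1) weight 1/630
  (V=0, U=1, Z=0, W=0, X=1, Y=2) weight 1/945
  (V=0, U=1, Z=0, W=0, X=1, Y=3) weight 1/630
  (V=0, U=1, Z=0, W=1, X=1, Y=0) weight 1/3780
  (V=0, U=1, Z=0, W=1, X=1, Y=1) weight 1/2520
  (V=0, U=1, Z=0, W=1, X=1, Y=2) weight 1/3780
  (V=0, U=1, Z=0, W=1, X=1, Y=3) weight 1/2520
  (V=0, U=2, Z=0, W=0, X=0, Y=0) weight 1/3240
  … 423 more
Group by X:
  weight(X=0) = 1/4
  weight(X=1) = 1/8
Total weight = 1/4 + 1/8 = 3/8
P(X=0 | obs) = 1/4 / 3/8 = 2/3
P(X=1 | obs) = 1/8 / 3/8 = 1/3
argmax = 0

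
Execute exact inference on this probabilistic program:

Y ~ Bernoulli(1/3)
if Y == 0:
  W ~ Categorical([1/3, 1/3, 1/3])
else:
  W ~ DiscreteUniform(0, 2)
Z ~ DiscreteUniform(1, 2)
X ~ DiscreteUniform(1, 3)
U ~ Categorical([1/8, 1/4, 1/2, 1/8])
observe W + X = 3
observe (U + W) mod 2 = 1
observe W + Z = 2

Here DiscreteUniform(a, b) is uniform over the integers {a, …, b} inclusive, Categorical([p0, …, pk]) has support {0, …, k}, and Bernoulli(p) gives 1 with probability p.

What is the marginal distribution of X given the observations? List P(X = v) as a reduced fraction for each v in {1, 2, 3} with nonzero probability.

P(X=2) = 5/8, P(X=3) = 3/8

Enumerate traces; 8 have nonzero weight after conditioning:
  (Y=0, W=0, Z=2, X=3, U=1) weight 1/108
  (Y=0, W=0, Z=2, X=3, U=3) weight 1/216
  (Y=0, W=1, Z=1, X=2, U=0) weight 1/216
  (Y=0, W=1, Z=1, X=2, U=2) weight 1/54
  (Y=1, W=0, Z=2, X=3, U=1) weight 1/216
  (Y=1, W=0, Z=2, X=3, U=3) weight 1/432
  (Y=1, W=1, Z=1, X=2, U=0) weight 1/432
  (Y=1, W=1, Z=1, X=2, U=2) weight 1/108
Group by X:
  weight(X=2) = 5/144
  weight(X=3) = 1/48
Total weight = 5/144 + 1/48 = 1/18
P(X=2 | obs) = 5/144 / 1/18 = 5/8
P(X=3 | obs) = 1/48 / 1/18 = 3/8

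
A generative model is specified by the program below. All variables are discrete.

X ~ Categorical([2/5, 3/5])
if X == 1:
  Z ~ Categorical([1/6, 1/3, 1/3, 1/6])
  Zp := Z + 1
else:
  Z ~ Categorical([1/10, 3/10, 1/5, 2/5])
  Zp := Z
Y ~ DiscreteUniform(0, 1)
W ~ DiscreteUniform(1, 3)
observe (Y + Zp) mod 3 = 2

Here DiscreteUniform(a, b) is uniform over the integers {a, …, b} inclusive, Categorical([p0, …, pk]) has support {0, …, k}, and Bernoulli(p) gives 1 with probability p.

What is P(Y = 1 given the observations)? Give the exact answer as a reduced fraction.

P(Y = 1 | obs) = 8/15

Enumerate traces; 15 have nonzero weight after conditioning:
  (X=0, Z=1, Y=1, W=1) weight 1/50
  (X=0, Z=1, Y=1, W=2) weight 1/50
  (X=0, Z=1, Y=1, W=3) weight 1/50
  (X=0, Z=2, Y=0, W=1) weight 1/75
  (X=0, Z=2, Y=0, W=2) weight 1/75
  (X=0, Z=2, Y=0, W=3) weight 1/75
  (X=1, Z=0, Y=1, W=1) weight 1/60
  (X=1, Z=0, Y=1, W=2) weight 1/60
  … 7 more
Group by Y:
  weight(Y=0) = 7/50
  weight(Y=1) = 4/25
Total weight = 7/50 + 4/25 = 3/10
P(Y=0 | obs) = 7/50 / 3/10 = 7/15
P(Y=1 | obs) = 4/25 / 3/10 = 8/15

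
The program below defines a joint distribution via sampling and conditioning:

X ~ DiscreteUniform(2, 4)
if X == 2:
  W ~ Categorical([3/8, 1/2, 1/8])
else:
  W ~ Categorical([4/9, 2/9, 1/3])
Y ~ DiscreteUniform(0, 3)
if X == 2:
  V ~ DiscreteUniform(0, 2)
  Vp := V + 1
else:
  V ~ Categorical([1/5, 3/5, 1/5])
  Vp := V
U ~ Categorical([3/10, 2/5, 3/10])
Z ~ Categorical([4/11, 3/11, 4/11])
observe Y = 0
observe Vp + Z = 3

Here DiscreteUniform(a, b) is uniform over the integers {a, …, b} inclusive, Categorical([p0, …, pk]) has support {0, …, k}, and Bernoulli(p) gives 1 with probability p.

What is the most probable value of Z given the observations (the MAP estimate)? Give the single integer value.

argmax_v P(Z = v | obs) = 2

Enumerate traces; 63 have nonzero weight after conditioning:
  (X=2, W=0, Y=0, V=0, U=0, Z=2) weight 1/880
  (X=2, W=0, Y=0, V=0, U=1, Z=2) weight 1/660
  (X=2, W=0, Y=0, V=0, U=2, Z=2) weight 1/880
  (X=2, W=0, Y=0, V=1, U=0, Z=1) weight 3/3520
  (X=2, W=0, Y=0, V=1, U=1, Z=1) weight 1/880
  (X=2, W=0, Y=0, V=1, U=2, Z=1) weight 3/3520
  (X=2, W=0, Y=0, V=2, U=0, Z=0) weight 1/880
  (X=2, W=0, Y=0, V=2, U=1, Z=0) weight 1/660
  … 55 more
Group by Z:
  weight(Z=0) = 1/99
  weight(Z=1) = 1/60
  weight(Z=2) = 23/495
Total weight = 1/99 + 1/60 + 23/495 = 29/396
P(Z=0 | obs) = 1/99 / 29/396 = 4/29
P(Z=1 | obs) = 1/60 / 29/396 = 33/145
P(Z=2 | obs) = 23/495 / 29/396 = 92/145
argmax = 2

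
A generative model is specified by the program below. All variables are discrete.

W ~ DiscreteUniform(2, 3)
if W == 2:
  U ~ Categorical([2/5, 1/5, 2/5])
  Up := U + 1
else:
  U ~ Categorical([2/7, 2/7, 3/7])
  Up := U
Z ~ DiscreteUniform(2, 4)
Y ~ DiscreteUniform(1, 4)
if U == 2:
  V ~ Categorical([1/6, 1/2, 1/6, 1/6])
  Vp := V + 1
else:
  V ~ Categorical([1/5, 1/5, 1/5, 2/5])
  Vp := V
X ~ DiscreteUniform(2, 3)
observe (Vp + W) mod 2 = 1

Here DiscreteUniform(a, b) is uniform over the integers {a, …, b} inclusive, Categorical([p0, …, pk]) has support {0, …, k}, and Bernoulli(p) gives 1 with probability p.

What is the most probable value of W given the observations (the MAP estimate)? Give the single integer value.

Enumerate traces; 288 have nonzero weight after conditioning:
  (W=2, U=0, Z=2, Y=1, V=1, X=2) weight 1/600
  (W=2, U=0, Z=2, Y=1, V=1, X=3) weight 1/600
  (W=2, U=0, Z=2, Y=1, V=3, X=2) weight 1/300
  (W=2, U=0, Z=2, Y=1, V=3, X=3) weight 1/300
  (W=2, U=0, Z=2, Y=2, V=1, X=2) weight 1/600
  (W=2, U=0, Z=2, Y=2, V=1, X=3) weight 1/600
  (W=2, U=0, Z=2, Y=2, V=3, X=2) weight 1/300
  (W=2, U=0, Z=2, Y=2, V=3, X=3) weight 1/300
  (W=3, U=0, Z=2, Y=1, V=0, X=2) weight 1/840
  … 279 more
Group by W:
  weight(W=2) = 37/150
  weight(W=3) = 9/35
Total weight = 37/150 + 9/35 = 529/1050
P(W=2 | obs) = 37/150 / 529/1050 = 259/529
P(W=3 | obs) = 9/35 / 529/1050 = 270/529
argmax = 3

argmax_v P(W = v | obs) = 3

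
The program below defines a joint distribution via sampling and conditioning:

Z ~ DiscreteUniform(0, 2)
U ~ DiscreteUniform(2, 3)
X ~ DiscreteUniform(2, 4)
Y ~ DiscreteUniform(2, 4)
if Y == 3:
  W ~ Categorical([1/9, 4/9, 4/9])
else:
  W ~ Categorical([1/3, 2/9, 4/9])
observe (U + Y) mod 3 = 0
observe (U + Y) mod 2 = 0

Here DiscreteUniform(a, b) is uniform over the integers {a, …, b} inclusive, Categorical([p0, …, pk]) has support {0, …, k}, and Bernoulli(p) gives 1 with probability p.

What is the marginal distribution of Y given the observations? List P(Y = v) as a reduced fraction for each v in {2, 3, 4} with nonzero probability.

P(Y=3) = 1/2, P(Y=4) = 1/2

Enumerate traces; 54 have nonzero weight after conditioning:
  (Z=0, U=2, X=2, Y=4, W=0) weight 1/162
  (Z=0, U=2, X=2, Y=4, W=1) weight 1/243
  (Z=0, U=2, X=2, Y=4, W=2) weight 2/243
  (Z=0, U=2, X=3, Y=4, W=0) weight 1/162
  (Z=0, U=2, X=3, Y=4, W=1) weight 1/243
  (Z=0, U=2, X=3, Y=4, W=2) weight 2/243
  (Z=0, U=2, X=4, Y=4, W=0) weight 1/162
  (Z=0, U=2, X=4, Y=4, W=1) weight 1/243
  (Z=0, U=3, X=2, Y=3, W=0) weight 1/486
  … 45 more
Group by Y:
  weight(Y=3) = 1/6
  weight(Y=4) = 1/6
Total weight = 1/6 + 1/6 = 1/3
P(Y=3 | obs) = 1/6 / 1/3 = 1/2
P(Y=4 | obs) = 1/6 / 1/3 = 1/2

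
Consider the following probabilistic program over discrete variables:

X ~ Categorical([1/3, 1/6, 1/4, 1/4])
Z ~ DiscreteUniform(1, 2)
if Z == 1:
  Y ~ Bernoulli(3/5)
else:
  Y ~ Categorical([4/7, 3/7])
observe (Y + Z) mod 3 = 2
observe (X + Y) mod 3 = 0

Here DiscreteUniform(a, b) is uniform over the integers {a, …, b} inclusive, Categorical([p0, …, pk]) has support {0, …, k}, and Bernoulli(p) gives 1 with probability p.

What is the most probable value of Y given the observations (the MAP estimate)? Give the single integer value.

Enumerate traces; 3 have nonzero weight after conditioning:
  (X=0, Z=2, Y=0) weight 2/21
  (X=2, Z=1, Y=1) weight 3/40
  (X=3, Z=2, Y=0) weight 1/14
Group by Y:
  weight(Y=0) = 1/6
  weight(Y=1) = 3/40
Total weight = 1/6 + 3/40 = 29/120
P(Y=0 | obs) = 1/6 / 29/120 = 20/29
P(Y=1 | obs) = 3/40 / 29/120 = 9/29
argmax = 0

argmax_v P(Y = v | obs) = 0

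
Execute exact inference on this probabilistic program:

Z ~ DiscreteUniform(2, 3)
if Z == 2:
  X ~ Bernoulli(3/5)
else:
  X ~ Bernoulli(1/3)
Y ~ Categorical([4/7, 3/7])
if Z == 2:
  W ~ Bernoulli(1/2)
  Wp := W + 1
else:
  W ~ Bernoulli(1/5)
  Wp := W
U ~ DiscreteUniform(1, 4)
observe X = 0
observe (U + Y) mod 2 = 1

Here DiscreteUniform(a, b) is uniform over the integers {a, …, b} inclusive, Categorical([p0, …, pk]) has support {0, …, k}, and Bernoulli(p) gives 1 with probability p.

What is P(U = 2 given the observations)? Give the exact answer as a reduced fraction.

Enumerate traces; 16 have nonzero weight after conditioning:
  (Z=2, X=0, Y=0, W=0, U=1) weight 1/70
  (Z=2, X=0, Y=0, W=0, U=3) weight 1/70
  (Z=2, X=0, Y=0, W=1, U=1) weight 1/70
  (Z=2, X=0, Y=0, W=1, U=3) weight 1/70
  (Z=2, X=0, Y=1, W=0, U=2) weight 3/280
  (Z=2, X=0, Y=1, W=0, U=4) weight 3/280
  (Z=2, X=0, Y=1, W=1, U=2) weight 3/280
  (Z=2, X=0, Y=1, W=1, U=4) weight 3/280
  … 8 more
Group by U:
  weight(U=1) = 8/105
  weight(U=2) = 2/35
  weight(U=3) = 8/105
  weight(U=4) = 2/35
Total weight = 8/105 + 2/35 + 8/105 + 2/35 = 4/15
P(U=1 | obs) = 8/105 / 4/15 = 2/7
P(U=2 | obs) = 2/35 / 4/15 = 3/14
P(U=3 | obs) = 8/105 / 4/15 = 2/7
P(U=4 | obs) = 2/35 / 4/15 = 3/14

P(U = 2 | obs) = 3/14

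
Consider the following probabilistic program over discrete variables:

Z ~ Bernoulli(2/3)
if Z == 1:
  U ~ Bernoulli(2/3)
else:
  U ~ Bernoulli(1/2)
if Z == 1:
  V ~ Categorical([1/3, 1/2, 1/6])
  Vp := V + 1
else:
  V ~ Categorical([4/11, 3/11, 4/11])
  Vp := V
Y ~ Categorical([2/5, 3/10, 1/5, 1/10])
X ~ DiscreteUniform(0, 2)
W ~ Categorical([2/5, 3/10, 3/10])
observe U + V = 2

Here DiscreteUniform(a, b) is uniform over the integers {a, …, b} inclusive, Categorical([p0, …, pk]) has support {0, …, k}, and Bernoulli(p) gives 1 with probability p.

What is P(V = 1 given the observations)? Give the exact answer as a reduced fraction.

Enumerate traces; 144 have nonzero weight after conditioning:
  (Z=0, U=0, V=2, Y=0, X=0, W=0) weight 8/2475
  (Z=0, U=0, V=2, Y=0, X=0, W=1) weight 2/825
  (Z=0, U=0, V=2, Y=0, X=0, W=2) weight 2/825
  (Z=0, U=0, V=2, Y=0, X=1, W=0) weight 8/2475
  (Z=0, U=0, V=2, Y=0, X=1, W=1) weight 2/825
  (Z=0, U=0, V=2, Y=0, X=1, W=2) weight 2/825
  (Z=0, U=0, V=2, Y=0, X=2, W=0) weight 8/2475
  (Z=0, U=0, V=2, Y=0, X=2, W=1) weight 2/825
  (Z=0, U=1, V=1, Y=0, X=0, W=0) weight 2/825
  … 135 more
Group by V:
  weight(V=1) = 53/198
  weight(V=2) = 29/297
Total weight = 53/198 + 29/297 = 217/594
P(V=1 | obs) = 53/198 / 217/594 = 159/217
P(V=2 | obs) = 29/297 / 217/594 = 58/217

P(V = 1 | obs) = 159/217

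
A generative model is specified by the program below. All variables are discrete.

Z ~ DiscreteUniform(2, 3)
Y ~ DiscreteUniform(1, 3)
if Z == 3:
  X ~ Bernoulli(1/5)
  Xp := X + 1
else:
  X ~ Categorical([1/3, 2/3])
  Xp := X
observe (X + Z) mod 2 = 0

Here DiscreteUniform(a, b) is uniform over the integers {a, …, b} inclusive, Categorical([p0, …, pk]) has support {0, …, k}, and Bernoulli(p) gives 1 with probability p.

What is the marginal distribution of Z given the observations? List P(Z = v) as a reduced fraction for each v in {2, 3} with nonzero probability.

P(Z=2) = 5/8, P(Z=3) = 3/8

Enumerate traces; 6 have nonzero weight after conditioning:
  (Z=2, Y=1, X=0) weight 1/18
  (Z=2, Y=2, X=0) weight 1/18
  (Z=2, Y=3, X=0) weight 1/18
  (Z=3, Y=1, X=1) weight 1/30
  (Z=3, Y=2, X=1) weight 1/30
  (Z=3, Y=3, X=1) weight 1/30
Group by Z:
  weight(Z=2) = 1/6
  weight(Z=3) = 1/10
Total weight = 1/6 + 1/10 = 4/15
P(Z=2 | obs) = 1/6 / 4/15 = 5/8
P(Z=3 | obs) = 1/10 / 4/15 = 3/8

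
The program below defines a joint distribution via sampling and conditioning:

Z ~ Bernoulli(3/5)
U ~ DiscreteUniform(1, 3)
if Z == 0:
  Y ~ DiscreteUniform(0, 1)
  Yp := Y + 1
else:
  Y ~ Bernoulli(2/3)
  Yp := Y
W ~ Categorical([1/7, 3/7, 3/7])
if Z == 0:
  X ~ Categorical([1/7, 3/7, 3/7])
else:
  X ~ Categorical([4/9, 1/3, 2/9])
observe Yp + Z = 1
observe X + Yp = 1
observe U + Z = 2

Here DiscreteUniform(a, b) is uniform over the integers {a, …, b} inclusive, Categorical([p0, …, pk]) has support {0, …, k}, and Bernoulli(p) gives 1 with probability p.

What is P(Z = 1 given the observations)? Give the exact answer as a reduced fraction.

Enumerate traces; 6 have nonzero weight after conditioning:
  (Z=0, U=2, Y=0, W=0, X=0) weight 1/735
  (Z=0, U=2, Y=0, W=1, X=0) weight 1/245
  (Z=0, U=2, Y=0, W=2, X=0) weight 1/245
  (Z=1, U=1, Y=0, W=0, X=1) weight 1/315
  (Z=1, U=1, Y=0, W=1, X=1) weight 1/105
  (Z=1, U=1, Y=0, W=2, X=1) weight 1/105
Group by Z:
  weight(Z=0) = 1/105
  weight(Z=1) = 1/45
Total weight = 1/105 + 1/45 = 2/63
P(Z=0 | obs) = 1/105 / 2/63 = 3/10
P(Z=1 | obs) = 1/45 / 2/63 = 7/10

P(Z = 1 | obs) = 7/10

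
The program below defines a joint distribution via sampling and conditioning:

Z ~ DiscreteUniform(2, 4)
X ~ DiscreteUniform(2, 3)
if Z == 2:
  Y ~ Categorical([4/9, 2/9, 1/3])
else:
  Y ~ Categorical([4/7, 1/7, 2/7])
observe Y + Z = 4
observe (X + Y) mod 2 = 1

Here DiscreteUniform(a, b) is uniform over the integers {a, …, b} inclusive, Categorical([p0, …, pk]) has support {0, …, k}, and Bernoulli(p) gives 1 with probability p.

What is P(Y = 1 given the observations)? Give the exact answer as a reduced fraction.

P(Y = 1 | obs) = 3/22

Enumerate traces; 3 have nonzero weight after conditioning:
  (Z=2, X=3, Y=2) weight 1/18
  (Z=3, X=2, Y=1) weight 1/42
  (Z=4, X=3, Y=0) weight 2/21
Group by Y:
  weight(Y=0) = 2/21
  weight(Y=1) = 1/42
  weight(Y=2) = 1/18
Total weight = 2/21 + 1/42 + 1/18 = 11/63
P(Y=0 | obs) = 2/21 / 11/63 = 6/11
P(Y=1 | obs) = 1/42 / 11/63 = 3/22
P(Y=2 | obs) = 1/18 / 11/63 = 7/22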